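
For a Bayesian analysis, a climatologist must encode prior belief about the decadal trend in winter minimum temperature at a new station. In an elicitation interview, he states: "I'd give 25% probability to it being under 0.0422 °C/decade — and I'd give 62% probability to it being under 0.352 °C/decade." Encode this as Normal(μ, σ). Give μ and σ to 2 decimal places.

μ = 0.26, σ = 0.32

The p-quantile of Normal(μ,σ) is μ + z_p·σ, with z_{0.25} = -0.6745 and z_{0.62} = 0.3055.
Eliminate σ: μ = (z₂·x₁ − z₁·x₂)/(z₂ − z₁) = (0.3055·0.0422 − (-0.6745)·0.352)/0.98 = 0.26.
Then σ = (x₂ − x₁)/(z₂ − z₁) = (0.352 − 0.0422)/0.98 = 0.32.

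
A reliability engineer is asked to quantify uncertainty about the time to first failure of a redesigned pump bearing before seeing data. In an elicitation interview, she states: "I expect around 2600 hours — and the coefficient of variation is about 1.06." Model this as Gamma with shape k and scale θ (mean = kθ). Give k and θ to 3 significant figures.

For Gamma(k, scale θ): mean = kθ, variance = kθ², so CV = 1/√k.
CV = 1.06, hence k = 1/CV² = 0.89.
Then θ = mean/k = 2600/0.89 = 2920.

k ≈ 0.89, θ ≈ 2920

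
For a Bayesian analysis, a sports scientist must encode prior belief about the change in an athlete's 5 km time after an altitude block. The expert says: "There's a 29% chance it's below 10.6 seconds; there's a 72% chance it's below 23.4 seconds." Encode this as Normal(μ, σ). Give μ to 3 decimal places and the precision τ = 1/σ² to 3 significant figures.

μ = 16.834, τ = 0.00788

The p-quantile of Normal(μ,σ) is μ + z_p·σ, with z_{0.29} = -0.5534 and z_{0.72} = 0.5828.
Eliminate σ: μ = (z₂·x₁ − z₁·x₂)/(z₂ − z₁) = (0.5828·10.6 − (-0.5534)·23.4)/1.136 = 16.834.
Then σ = (x₂ − x₁)/(z₂ − z₁) = (23.4 − 10.6)/1.136 = 11.265.
Precision τ = 1/σ² = 1/11.27² = 0.00788.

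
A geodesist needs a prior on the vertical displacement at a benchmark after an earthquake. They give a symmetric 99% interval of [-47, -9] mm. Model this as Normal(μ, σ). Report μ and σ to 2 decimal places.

μ = -28.00, σ = 7.38

A symmetric 99% interval runs μ ± z·σ with z = 2.576.
Half-width = 19, so σ = 19/2.576 = 7.38.
μ is the interval midpoint, -28.00.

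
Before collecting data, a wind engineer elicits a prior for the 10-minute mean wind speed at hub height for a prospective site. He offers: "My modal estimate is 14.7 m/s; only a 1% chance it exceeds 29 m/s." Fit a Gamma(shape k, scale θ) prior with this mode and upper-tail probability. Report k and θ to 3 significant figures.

Gamma(k,θ) with k>1 has mode (k−1)θ, so θ = 14.7/(k−1).
Need P(X < 29) = 0.99 with θ tied to k this way. Start at k = 2, θ = 14.7: P(X<29) ≈ 0.587.
Too low — raise k to concentrate. Iterating converges to k ≈ 11.7.
Then θ = 14.7/(11.7−1) ≈ 1.38.

k ≈ 11.7, θ ≈ 1.38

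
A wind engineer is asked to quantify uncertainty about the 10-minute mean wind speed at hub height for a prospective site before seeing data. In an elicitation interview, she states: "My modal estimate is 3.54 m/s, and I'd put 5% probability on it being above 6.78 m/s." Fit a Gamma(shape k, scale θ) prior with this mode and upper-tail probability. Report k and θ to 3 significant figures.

k ≈ 7.58, θ ≈ 0.538

Gamma(k,θ) with k>1 has mode (k−1)θ, so θ = 3.54/(k−1).
Need P(X < 6.78) = 0.95 with θ tied to k this way. Start at k = 2, θ = 3.54: P(X<6.78) ≈ 0.571.
Too low — raise k to concentrate. Iterating converges to k ≈ 7.58.
Then θ = 3.54/(7.58−1) ≈ 0.538.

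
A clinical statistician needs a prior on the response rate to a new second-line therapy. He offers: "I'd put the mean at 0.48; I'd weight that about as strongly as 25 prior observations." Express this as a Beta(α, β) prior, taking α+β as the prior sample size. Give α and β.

Under the effective-sample-size interpretation, Beta(α, β) has prior mean α/(α+β) and prior sample size α+β.
So α+β = 25 and α/(α+β) = 0.48, giving α = 0.48·25 = 12 and β = 25 − 12 = 13.

α = 12, β = 13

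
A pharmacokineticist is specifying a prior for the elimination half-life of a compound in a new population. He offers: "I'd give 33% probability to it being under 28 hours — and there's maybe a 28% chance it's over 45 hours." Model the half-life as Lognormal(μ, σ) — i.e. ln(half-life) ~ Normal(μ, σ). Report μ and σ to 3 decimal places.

If T ~ Lognormal(μ,σ) then ln T ~ Normal(μ,σ), so the p-quantile of ln T is μ + z_p·σ.
ln(28) = 3.332 and ln(45) = 3.807; z_{0.33} = -0.4399, z_{0.72} = 0.5828.
σ = (3.807 − 3.332)/(0.5828 − (-0.4399)) = 0.464.
μ = 3.332 − (-0.4399)·0.464 = 3.536.

μ ≈ 3.536, σ ≈ 0.464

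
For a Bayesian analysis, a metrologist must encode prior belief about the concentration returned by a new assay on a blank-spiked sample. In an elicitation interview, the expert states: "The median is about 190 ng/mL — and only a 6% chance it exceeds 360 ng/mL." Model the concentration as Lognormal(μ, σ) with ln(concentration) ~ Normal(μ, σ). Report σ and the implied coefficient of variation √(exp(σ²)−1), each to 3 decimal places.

σ ≈ 0.411, CV ≈ 0.429

If T ~ Lognormal(μ,σ) then ln T ~ Normal(μ,σ), so the p-quantile of ln T is μ + z_p·σ.
ln(190) = 5.247 and ln(360) = 5.886; z_{0.5} = 0, z_{0.94} = 1.555.
σ = (5.886 − 5.247)/(1.555 − (0)) = 0.411.
μ = 5.247 − (0)·0.411 = 5.247.
CV = √(exp(σ²)−1) = √(exp(0.1690)−1) = 0.429.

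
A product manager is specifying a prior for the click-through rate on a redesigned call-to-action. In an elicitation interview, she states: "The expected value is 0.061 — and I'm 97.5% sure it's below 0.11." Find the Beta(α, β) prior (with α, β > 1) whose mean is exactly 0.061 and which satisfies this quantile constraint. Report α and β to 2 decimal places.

α ≈ 7.33, β ≈ 112.84

With mean 0.061 fixed, write α = 0.061s, β = 0.939s where s = α+β.
Need P(θ < 0.11) = 0.975 under Beta(0.061s, 0.939s). Normal approximation: (q−m)/√(m(1−m)/s) ≈ z_{0.975} = 1.96, so s ≈ 0.061·0.939·(1.96)²/(0.11−0.061)² = 91.6.
At s = 91.6: P(θ<0.11) ≈ 0.959. Adjusting to match 0.975 gives s ≈ 120.17.
So α = 0.061·120.17 ≈ 7.33, β = 0.939·120.17 ≈ 112.84.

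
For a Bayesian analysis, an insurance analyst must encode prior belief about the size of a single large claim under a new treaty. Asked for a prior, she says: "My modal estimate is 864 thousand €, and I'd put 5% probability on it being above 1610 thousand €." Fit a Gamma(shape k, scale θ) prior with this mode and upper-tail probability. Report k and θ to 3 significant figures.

k ≈ 8.18, θ ≈ 120

Gamma(k,θ) with k>1 has mode (k−1)θ, so θ = 864/(k−1).
Need P(X < 1610) = 0.95 with θ tied to k this way. Start at k = 2, θ = 864: P(X<1610) ≈ 0.556.
Too low — raise k to concentrate. Iterating converges to k ≈ 8.18.
Then θ = 864/(8.18−1) ≈ 120.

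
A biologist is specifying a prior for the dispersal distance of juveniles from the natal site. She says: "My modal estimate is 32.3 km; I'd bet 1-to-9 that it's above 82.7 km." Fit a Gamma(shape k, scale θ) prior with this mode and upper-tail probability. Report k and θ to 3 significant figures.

Gamma(k,θ) with k>1 has mode (k−1)θ, so θ = 32.3/(k−1).
Need P(X < 82.7) = 0.9 with θ tied to k this way. Start at k = 2, θ = 32.3: P(X<82.7) ≈ 0.725.
Too low — raise k to concentrate. Iterating converges to k ≈ 3.17.
Then θ = 32.3/(3.17−1) ≈ 14.9.

k ≈ 3.17, θ ≈ 14.9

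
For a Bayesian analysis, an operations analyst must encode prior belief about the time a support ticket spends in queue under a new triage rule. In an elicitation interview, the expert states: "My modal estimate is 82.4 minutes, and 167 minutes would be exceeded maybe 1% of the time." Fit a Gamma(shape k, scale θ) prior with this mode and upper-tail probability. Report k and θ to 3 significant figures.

k ≈ 10.8, θ ≈ 8.39

Gamma(k,θ) with k>1 has mode (k−1)θ, so θ = 82.4/(k−1).
Need P(X < 167) = 0.99 with θ tied to k this way. Start at k = 2, θ = 82.4: P(X<167) ≈ 0.601.
Too low — raise k to concentrate. Iterating converges to k ≈ 10.8.
Then θ = 82.4/(10.8−1) ≈ 8.39.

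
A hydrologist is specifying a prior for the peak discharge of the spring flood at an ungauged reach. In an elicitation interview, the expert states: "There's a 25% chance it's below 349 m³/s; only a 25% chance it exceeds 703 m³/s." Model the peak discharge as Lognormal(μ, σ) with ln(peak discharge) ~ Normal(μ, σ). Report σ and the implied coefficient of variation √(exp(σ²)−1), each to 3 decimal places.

σ ≈ 0.519, CV ≈ 0.556

If T ~ Lognormal(μ,σ) then ln T ~ Normal(μ,σ), so the p-quantile of ln T is μ + z_p·σ.
ln(349) = 5.855 and ln(703) = 6.555; z_{0.25} = -0.6745, z_{0.75} = 0.6745.
σ = (6.555 − 5.855)/(0.6745 − (-0.6745)) = 0.519.
μ = 5.855 − (-0.6745)·0.519 = 6.205.
CV = √(exp(σ²)−1) = √(exp(0.2695)−1) = 0.556.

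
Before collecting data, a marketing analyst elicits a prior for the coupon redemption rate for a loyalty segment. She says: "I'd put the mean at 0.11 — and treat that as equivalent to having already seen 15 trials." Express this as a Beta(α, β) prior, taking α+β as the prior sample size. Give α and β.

Under the effective-sample-size interpretation, Beta(α, β) has prior mean α/(α+β) and prior sample size α+β.
So α+β = 15 and α/(α+β) = 0.11, giving α = 0.11·15 = 1.65 and β = 15 − 1.65 = 13.35.

α = 1.65, β = 13.35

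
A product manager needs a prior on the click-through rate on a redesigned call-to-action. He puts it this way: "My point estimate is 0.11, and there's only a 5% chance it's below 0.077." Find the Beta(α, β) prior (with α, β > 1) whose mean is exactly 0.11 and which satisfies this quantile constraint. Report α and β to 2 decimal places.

α ≈ 23.41, β ≈ 189.41

With mean 0.11 fixed, write α = 0.11s, β = 0.89s where s = α+β.
Need P(θ < 0.077) = 0.05 under Beta(0.11s, 0.89s). Normal approximation: (q−m)/√(m(1−m)/s) ≈ z_{0.05} = -1.64, so s ≈ 0.11·0.89·(-1.64)²/(0.077−0.11)² = 243.2.
At s = 243.2: P(θ<0.077) ≈ 0.039. Adjusting to match 0.05 gives s ≈ 212.82.
So α = 0.11·212.82 ≈ 23.41, β = 0.89·212.82 ≈ 189.41.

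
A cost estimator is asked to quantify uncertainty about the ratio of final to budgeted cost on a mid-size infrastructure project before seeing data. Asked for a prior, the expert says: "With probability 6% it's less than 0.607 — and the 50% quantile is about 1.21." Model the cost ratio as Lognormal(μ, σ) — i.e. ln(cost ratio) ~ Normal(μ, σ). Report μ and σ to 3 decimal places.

If T ~ Lognormal(μ,σ) then ln T ~ Normal(μ,σ), so the p-quantile of ln T is μ + z_p·σ.
ln(0.607) = -0.4992 and ln(1.21) = 0.1906; z_{0.06} = -1.555, z_{0.5} = 0.
σ = (0.1906 − -0.4992)/(0 − (-1.555)) = 0.444.
μ = -0.4992 − (-1.555)·0.444 = 0.191.

μ ≈ 0.191, σ ≈ 0.444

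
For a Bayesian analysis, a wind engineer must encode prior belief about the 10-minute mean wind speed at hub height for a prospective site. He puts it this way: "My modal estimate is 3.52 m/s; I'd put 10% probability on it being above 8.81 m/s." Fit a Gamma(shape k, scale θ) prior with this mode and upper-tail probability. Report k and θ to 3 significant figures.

Gamma(k,θ) with k>1 has mode (k−1)θ, so θ = 3.52/(k−1).
Need P(X < 8.81) = 0.9 with θ tied to k this way. Start at k = 2, θ = 3.52: P(X<8.81) ≈ 0.713.
Too low — raise k to concentrate. Iterating converges to k ≈ 3.28.
Then θ = 3.52/(3.28−1) ≈ 1.54.

k ≈ 3.28, θ ≈ 1.54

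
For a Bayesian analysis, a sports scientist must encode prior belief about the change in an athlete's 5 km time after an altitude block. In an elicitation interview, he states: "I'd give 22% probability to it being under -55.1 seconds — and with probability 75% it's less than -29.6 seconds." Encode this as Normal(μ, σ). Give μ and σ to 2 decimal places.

μ = -41.49, σ = 17.63

For Normal(μ,σ), the p-quantile is μ + z_p·σ. Here z_{0.22} = -0.7722, z_{0.75} = 0.6745.
So -55.1 = μ − 0.7722σ and -29.6 = μ + 0.6745σ.
Subtracting: σ = (-29.6 − -55.1)/(0.6745 − (-0.7722)) = 17.63.
Then μ = -55.1 − (-0.7722)·17.63 = -41.49.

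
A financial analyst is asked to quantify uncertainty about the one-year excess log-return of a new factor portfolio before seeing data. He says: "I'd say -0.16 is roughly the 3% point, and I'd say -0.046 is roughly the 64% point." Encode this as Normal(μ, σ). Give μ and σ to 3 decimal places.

The p-quantile of Normal(μ,σ) is μ + z_p·σ, with z_{0.03} = -1.881 and z_{0.64} = 0.3585.
Eliminate σ: μ = (z₂·x₁ − z₁·x₂)/(z₂ − z₁) = (0.3585·-0.16 − (-1.881)·-0.046)/2.239 = -0.064.
Then σ = (x₂ − x₁)/(z₂ − z₁) = (-0.046 − -0.16)/2.239 = 0.051.

μ = -0.064, σ = 0.051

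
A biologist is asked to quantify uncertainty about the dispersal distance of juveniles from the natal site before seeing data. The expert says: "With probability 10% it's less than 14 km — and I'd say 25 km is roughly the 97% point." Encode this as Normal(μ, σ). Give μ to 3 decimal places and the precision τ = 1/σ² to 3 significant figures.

μ = 18.458, τ = 0.0826

For Normal(μ,σ), the p-quantile is μ + z_p·σ. Here z_{0.1} = -1.282, z_{0.97} = 1.881.
So 14 = μ − 1.282σ and 25 = μ + 1.881σ.
Subtracting: σ = (25 − 14)/(1.881 − (-1.282)) = 3.478.
Then μ = 14 − (-1.282)·3.478 = 18.458.
Precision τ = 1/σ² = 1/3.478² = 0.0826.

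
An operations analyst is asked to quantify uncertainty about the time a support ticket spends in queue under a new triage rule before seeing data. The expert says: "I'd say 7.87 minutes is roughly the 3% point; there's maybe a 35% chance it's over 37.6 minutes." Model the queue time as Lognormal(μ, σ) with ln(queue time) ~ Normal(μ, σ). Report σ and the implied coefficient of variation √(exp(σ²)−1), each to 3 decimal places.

If T ~ Lognormal(μ,σ) then ln T ~ Normal(μ,σ), so the p-quantile of ln T is μ + z_p·σ.
ln(7.87) = 2.063 and ln(37.6) = 3.627; z_{0.03} = -1.881, z_{0.65} = 0.3853.
σ = (3.627 − 2.063)/(0.3853 − (-1.881)) = 0.690.
μ = 2.063 − (-1.881)·0.690 = 3.361.
CV = √(exp(σ²)−1) = √(exp(0.4763)−1) = 0.781.

σ ≈ 0.690, CV ≈ 0.781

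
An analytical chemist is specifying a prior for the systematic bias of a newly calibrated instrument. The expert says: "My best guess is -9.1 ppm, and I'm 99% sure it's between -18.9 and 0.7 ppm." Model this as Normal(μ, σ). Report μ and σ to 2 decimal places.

A symmetric 99% interval runs μ ± z·σ with z = 2.576.
Half-width = 9.8, so σ = 9.8/2.576 = 3.80.
μ is the stated best guess, -9.10.

μ = -9.10, σ = 3.80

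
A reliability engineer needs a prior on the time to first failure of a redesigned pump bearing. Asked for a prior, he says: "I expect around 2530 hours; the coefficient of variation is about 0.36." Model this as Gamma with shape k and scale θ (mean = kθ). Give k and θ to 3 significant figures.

k ≈ 7.72, θ ≈ 328

For Gamma(k, scale θ): mean = kθ, variance = kθ², so CV = 1/√k.
CV = 0.36, hence k = 1/CV² = 7.72.
Then θ = mean/k = 2530/7.72 = 328.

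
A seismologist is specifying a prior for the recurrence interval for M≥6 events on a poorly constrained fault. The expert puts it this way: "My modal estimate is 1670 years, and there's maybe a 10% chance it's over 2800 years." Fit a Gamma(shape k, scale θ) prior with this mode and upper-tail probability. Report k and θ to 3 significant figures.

Gamma(k,θ) with k>1 has mode (k−1)θ, so θ = 1670/(k−1).
Need P(X < 2800) = 0.9 with θ tied to k this way. Start at k = 2, θ = 1670: P(X<2800) ≈ 0.499.
Too low — raise k to concentrate. Iterating converges to k ≈ 8.08.
Then θ = 1670/(8.08−1) ≈ 236.

k ≈ 8.08, θ ≈ 236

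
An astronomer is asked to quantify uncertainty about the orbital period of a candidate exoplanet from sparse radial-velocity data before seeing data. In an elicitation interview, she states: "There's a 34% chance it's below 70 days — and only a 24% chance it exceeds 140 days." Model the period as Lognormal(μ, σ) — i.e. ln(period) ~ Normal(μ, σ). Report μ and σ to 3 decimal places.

μ ≈ 4.504, σ ≈ 0.620

If T ~ Lognormal(μ,σ) then ln T ~ Normal(μ,σ), so the p-quantile of ln T is μ + z_p·σ.
ln(70) = 4.248 and ln(140) = 4.942; z_{0.34} = -0.4125, z_{0.76} = 0.7063.
σ = (4.942 − 4.248)/(0.7063 − (-0.4125)) = 0.620.
μ = 4.248 − (-0.4125)·0.620 = 4.504.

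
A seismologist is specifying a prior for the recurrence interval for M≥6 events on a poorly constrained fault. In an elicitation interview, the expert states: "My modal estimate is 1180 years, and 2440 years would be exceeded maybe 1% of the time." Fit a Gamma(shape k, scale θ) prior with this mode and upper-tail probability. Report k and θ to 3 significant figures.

Gamma(k,θ) with k>1 has mode (k−1)θ, so θ = 1180/(k−1).
Need P(X < 2440) = 0.99 with θ tied to k this way. Start at k = 2, θ = 1180: P(X<2440) ≈ 0.612.
Too low — raise k to concentrate. Iterating converges to k ≈ 10.2.
Then θ = 1180/(10.2−1) ≈ 128.

k ≈ 10.2, θ ≈ 128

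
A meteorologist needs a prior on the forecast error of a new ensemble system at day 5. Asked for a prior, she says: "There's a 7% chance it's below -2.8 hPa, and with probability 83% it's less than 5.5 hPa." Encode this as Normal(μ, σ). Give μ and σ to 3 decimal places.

The p-quantile of Normal(μ,σ) is μ + z_p·σ, with z_{0.07} = -1.476 and z_{0.83} = 0.9542.
Eliminate σ: μ = (z₂·x₁ − z₁·x₂)/(z₂ − z₁) = (0.9542·-2.8 − (-1.476)·5.5)/2.43 = 2.241.
Then σ = (x₂ − x₁)/(z₂ − z₁) = (5.5 − -2.8)/2.43 = 3.416.

μ = 2.241, σ = 3.416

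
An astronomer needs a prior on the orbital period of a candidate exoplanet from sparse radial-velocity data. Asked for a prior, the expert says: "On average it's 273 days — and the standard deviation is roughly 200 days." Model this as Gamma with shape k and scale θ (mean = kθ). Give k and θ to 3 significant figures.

For Gamma(k, scale θ): mean = kθ, variance = kθ², so CV = 1/√k.
CV = SD/mean = 200/273 = 0.7326, hence k = 1/CV² = 1.86.
Then θ = mean/k = 273/1.86 = 147.

k ≈ 1.86, θ ≈ 147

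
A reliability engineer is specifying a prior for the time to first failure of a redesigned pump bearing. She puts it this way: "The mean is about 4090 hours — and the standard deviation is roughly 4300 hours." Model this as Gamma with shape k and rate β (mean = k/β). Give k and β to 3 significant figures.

k ≈ 0.905, β ≈ 0.000221

For Gamma(k, rate β): mean = k/β, variance = k/β², so CV = 1/√k.
CV = SD/mean = 4300/4090 = 1.051, hence k = 1/CV² = 0.905.
Then β = k/mean = 0.905/4090 = 0.000221.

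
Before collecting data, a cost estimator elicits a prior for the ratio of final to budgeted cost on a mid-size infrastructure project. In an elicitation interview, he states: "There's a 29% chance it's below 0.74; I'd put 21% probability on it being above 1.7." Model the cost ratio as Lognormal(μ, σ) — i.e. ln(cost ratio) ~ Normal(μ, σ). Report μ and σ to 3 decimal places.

If T ~ Lognormal(μ,σ) then ln T ~ Normal(μ,σ), so the p-quantile of ln T is μ + z_p·σ.
ln(0.74) = -0.3011 and ln(1.7) = 0.5306; z_{0.29} = -0.5534, z_{0.79} = 0.8064.
σ = (0.5306 − -0.3011)/(0.8064 − (-0.5534)) = 0.612.
μ = -0.3011 − (-0.5534)·0.612 = 0.037.

μ ≈ 0.037, σ ≈ 0.612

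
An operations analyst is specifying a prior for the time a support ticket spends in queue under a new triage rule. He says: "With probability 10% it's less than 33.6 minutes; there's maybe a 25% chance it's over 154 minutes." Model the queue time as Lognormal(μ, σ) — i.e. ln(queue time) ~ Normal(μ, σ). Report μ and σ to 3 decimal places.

μ ≈ 4.512, σ ≈ 0.778

If T ~ Lognormal(μ,σ) then ln T ~ Normal(μ,σ), so the p-quantile of ln T is μ + z_p·σ.
ln(33.6) = 3.515 and ln(154) = 5.037; z_{0.1} = -1.282, z_{0.75} = 0.6745.
σ = (5.037 − 3.515)/(0.6745 − (-1.282)) = 0.778.
μ = 3.515 − (-1.282)·0.778 = 4.512.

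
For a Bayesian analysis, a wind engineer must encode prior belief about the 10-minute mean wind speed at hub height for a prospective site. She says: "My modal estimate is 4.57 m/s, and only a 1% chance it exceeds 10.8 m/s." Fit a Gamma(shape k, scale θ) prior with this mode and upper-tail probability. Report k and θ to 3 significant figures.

Gamma(k,θ) with k>1 has mode (k−1)θ, so θ = 4.57/(k−1).
Need P(X < 10.8) = 0.99 with θ tied to k this way. Start at k = 2, θ = 4.57: P(X<10.8) ≈ 0.683.
Too low — raise k to concentrate. Iterating converges to k ≈ 7.42.
Then θ = 4.57/(7.42−1) ≈ 0.712.

k ≈ 7.42, θ ≈ 0.712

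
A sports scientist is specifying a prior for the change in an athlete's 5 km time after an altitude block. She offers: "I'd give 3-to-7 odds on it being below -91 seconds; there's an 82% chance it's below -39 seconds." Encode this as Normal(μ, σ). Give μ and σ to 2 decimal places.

The p-quantile of Normal(μ,σ) is μ + z_p·σ, with z_{0.3} = -0.5244 and z_{0.82} = 0.9154.
Eliminate σ: μ = (z₂·x₁ − z₁·x₂)/(z₂ − z₁) = (0.9154·-91 − (-0.5244)·-39)/1.44 = -72.06.
Then σ = (x₂ − x₁)/(z₂ − z₁) = (-39 − -91)/1.44 = 36.12.

μ = -72.06, σ = 36.12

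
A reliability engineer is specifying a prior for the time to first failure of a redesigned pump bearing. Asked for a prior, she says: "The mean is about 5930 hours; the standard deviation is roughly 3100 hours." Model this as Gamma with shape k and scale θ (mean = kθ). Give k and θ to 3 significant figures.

k ≈ 3.66, θ ≈ 1620

For Gamma(k, scale θ): mean = kθ, variance = kθ², so CV = 1/√k.
CV = SD/mean = 3100/5930 = 0.5228, hence k = 1/CV² = 3.66.
Then θ = mean/k = 5930/3.66 = 1620.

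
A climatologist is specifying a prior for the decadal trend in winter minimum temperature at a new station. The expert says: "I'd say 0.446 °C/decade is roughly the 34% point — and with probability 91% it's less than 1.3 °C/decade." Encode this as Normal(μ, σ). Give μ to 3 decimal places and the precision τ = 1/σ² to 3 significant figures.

μ = 0.647, τ = 4.21

The p-quantile of Normal(μ,σ) is μ + z_p·σ, with z_{0.34} = -0.4125 and z_{0.91} = 1.341.
Eliminate σ: μ = (z₂·x₁ − z₁·x₂)/(z₂ − z₁) = (1.341·0.446 − (-0.4125)·1.3)/1.753 = 0.647.
Then σ = (x₂ − x₁)/(z₂ − z₁) = (1.3 − 0.446)/1.753 = 0.487.
Precision τ = 1/σ² = 1/0.4871² = 4.21.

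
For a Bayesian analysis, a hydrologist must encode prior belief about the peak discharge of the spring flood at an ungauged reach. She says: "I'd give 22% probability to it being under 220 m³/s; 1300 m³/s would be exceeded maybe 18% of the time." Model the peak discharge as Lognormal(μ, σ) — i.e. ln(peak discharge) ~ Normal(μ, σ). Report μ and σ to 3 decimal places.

If T ~ Lognormal(μ,σ) then ln T ~ Normal(μ,σ), so the p-quantile of ln T is μ + z_p·σ.
ln(220) = 5.394 and ln(1300) = 7.17; z_{0.22} = -0.7722, z_{0.82} = 0.9154.
σ = (7.17 − 5.394)/(0.9154 − (-0.7722)) = 1.053.
μ = 5.394 − (-0.7722)·1.053 = 6.207.

μ ≈ 6.207, σ ≈ 1.053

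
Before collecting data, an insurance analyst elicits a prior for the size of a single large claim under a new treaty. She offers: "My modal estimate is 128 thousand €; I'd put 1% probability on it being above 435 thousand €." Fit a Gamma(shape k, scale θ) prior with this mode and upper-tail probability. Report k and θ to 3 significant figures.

k ≈ 3.92, θ ≈ 43.9

Gamma(k,θ) with k>1 has mode (k−1)θ, so θ = 128/(k−1).
Need P(X < 435) = 0.99 with θ tied to k this way. Start at k = 2, θ = 128: P(X<435) ≈ 0.853.
Too low — raise k to concentrate. Iterating converges to k ≈ 3.92.
Then θ = 128/(3.92−1) ≈ 43.9.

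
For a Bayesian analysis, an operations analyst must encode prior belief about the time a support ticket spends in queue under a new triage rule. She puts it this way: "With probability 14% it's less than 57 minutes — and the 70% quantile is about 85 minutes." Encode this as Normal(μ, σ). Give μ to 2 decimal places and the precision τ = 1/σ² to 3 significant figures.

The p-quantile of Normal(μ,σ) is μ + z_p·σ, with z_{0.14} = -1.08 and z_{0.7} = 0.5244.
Eliminate σ: μ = (z₂·x₁ − z₁·x₂)/(z₂ − z₁) = (0.5244·57 − (-1.08)·85)/1.605 = 75.85.
Then σ = (x₂ − x₁)/(z₂ − z₁) = (85 − 57)/1.605 = 17.45.
Precision τ = 1/σ² = 1/17.45² = 0.00328.

μ = 75.85, τ = 0.00328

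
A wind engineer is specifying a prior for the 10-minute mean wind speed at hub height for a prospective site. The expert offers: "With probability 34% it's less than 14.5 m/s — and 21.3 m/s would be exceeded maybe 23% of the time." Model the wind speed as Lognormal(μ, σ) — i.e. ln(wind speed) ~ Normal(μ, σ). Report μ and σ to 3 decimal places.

μ ≈ 2.812, σ ≈ 0.334

If T ~ Lognormal(μ,σ) then ln T ~ Normal(μ,σ), so the p-quantile of ln T is μ + z_p·σ.
ln(14.5) = 2.674 and ln(21.3) = 3.059; z_{0.34} = -0.4125, z_{0.77} = 0.7388.
σ = (3.059 − 2.674)/(0.7388 − (-0.4125)) = 0.334.
μ = 2.674 − (-0.4125)·0.334 = 2.812.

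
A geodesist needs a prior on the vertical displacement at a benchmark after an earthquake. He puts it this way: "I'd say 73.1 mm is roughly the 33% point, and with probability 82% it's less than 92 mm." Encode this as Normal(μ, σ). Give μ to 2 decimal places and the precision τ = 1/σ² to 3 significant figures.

μ = 79.23, τ = 0.00514

For Normal(μ,σ), the p-quantile is μ + z_p·σ. Here z_{0.33} = -0.4399, z_{0.82} = 0.9154.
So 73.1 = μ − 0.4399σ and 92 = μ + 0.9154σ.
Subtracting: σ = (92 − 73.1)/(0.9154 − (-0.4399)) = 13.95.
Then μ = 73.1 − (-0.4399)·13.95 = 79.23.
Precision τ = 1/σ² = 1/13.95² = 0.00514.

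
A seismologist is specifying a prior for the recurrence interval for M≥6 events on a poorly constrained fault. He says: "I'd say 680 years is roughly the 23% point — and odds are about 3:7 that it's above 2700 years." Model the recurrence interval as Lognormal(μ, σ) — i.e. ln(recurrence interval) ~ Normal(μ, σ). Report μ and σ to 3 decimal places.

If T ~ Lognormal(μ,σ) then ln T ~ Normal(μ,σ), so the p-quantile of ln T is μ + z_p·σ.
ln(680) = 6.522 and ln(2700) = 7.901; z_{0.23} = -0.7388, z_{0.7} = 0.5244.
σ = (7.901 − 6.522)/(0.5244 − (-0.7388)) = 1.092.
μ = 6.522 − (-0.7388)·1.092 = 7.329.

μ ≈ 7.329, σ ≈ 1.092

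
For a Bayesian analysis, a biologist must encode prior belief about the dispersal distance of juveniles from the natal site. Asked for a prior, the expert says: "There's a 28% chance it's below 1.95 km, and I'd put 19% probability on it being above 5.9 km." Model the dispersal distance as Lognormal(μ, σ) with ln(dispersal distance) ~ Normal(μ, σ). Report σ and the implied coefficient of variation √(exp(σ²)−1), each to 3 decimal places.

σ ≈ 0.758, CV ≈ 0.881

If T ~ Lognormal(μ,σ) then ln T ~ Normal(μ,σ), so the p-quantile of ln T is μ + z_p·σ.
ln(1.95) = 0.6678 and ln(5.9) = 1.775; z_{0.28} = -0.5828, z_{0.81} = 0.8779.
σ = (1.775 − 0.6678)/(0.8779 − (-0.5828)) = 0.758.
μ = 0.6678 − (-0.5828)·0.758 = 1.110.
CV = √(exp(σ²)−1) = √(exp(0.5744)−1) = 0.881.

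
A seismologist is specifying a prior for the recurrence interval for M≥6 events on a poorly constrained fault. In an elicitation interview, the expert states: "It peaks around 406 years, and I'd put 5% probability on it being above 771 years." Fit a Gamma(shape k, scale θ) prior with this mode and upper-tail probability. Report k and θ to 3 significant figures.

k ≈ 7.76, θ ≈ 60.1

Gamma(k,θ) with k>1 has mode (k−1)θ, so θ = 406/(k−1).
Need P(X < 771) = 0.95 with θ tied to k this way. Start at k = 2, θ = 406: P(X<771) ≈ 0.566.
Too low — raise k to concentrate. Iterating converges to k ≈ 7.76.
Then θ = 406/(7.76−1) ≈ 60.1.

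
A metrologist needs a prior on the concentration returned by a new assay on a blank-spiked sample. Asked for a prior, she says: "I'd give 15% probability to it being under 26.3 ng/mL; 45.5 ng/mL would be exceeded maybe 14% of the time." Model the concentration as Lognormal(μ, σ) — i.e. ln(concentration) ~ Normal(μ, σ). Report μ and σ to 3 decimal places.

If T ~ Lognormal(μ,σ) then ln T ~ Normal(μ,σ), so the p-quantile of ln T is μ + z_p·σ.
ln(26.3) = 3.27 and ln(45.5) = 3.818; z_{0.15} = -1.036, z_{0.86} = 1.08.
σ = (3.818 − 3.27)/(1.08 − (-1.036)) = 0.259.
μ = 3.27 − (-1.036)·0.259 = 3.538.

μ ≈ 3.538, σ ≈ 0.259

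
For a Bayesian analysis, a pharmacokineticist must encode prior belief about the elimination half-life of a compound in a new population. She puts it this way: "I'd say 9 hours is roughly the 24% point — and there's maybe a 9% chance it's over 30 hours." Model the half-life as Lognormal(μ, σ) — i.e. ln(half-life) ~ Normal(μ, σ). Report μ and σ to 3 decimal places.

μ ≈ 2.613, σ ≈ 0.588

If T ~ Lognormal(μ,σ) then ln T ~ Normal(μ,σ), so the p-quantile of ln T is μ + z_p·σ.
ln(9) = 2.197 and ln(30) = 3.401; z_{0.24} = -0.7063, z_{0.91} = 1.341.
σ = (3.401 − 2.197)/(1.341 − (-0.7063)) = 0.588.
μ = 2.197 − (-0.7063)·0.588 = 2.613.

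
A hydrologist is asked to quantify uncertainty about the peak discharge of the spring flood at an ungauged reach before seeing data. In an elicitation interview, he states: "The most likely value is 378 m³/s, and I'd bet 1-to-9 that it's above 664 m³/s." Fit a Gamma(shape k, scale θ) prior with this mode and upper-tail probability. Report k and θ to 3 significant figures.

k ≈ 6.99, θ ≈ 63.2

Gamma(k,θ) with k>1 has mode (k−1)θ, so θ = 378/(k−1).
Need P(X < 664) = 0.9 with θ tied to k this way. Start at k = 2, θ = 378: P(X<664) ≈ 0.524.
Too low — raise k to concentrate. Iterating converges to k ≈ 6.99.
Then θ = 378/(6.99−1) ≈ 63.2.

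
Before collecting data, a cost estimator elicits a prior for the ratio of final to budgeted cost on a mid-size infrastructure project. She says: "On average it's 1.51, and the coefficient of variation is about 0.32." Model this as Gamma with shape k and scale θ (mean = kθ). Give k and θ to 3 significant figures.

k ≈ 9.77, θ ≈ 0.155

For Gamma(k, scale θ): mean = kθ, variance = kθ², so CV = 1/√k.
CV = 0.32, hence k = 1/CV² = 9.77.
Then θ = mean/k = 1.51/9.77 = 0.155.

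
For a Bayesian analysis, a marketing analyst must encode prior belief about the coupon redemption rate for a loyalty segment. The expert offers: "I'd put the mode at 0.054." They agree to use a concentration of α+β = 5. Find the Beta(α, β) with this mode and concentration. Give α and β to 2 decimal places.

α = 1.16, β = 3.84

For α,β > 1 the Beta mode is (α−1)/(α+β−2). With α+β = 5, the mode is (α−1)/3.
Set (α−1)/3 = 0.054 → α = 1 + 0.054·3 = 1.16.
β = 5 − α = 3.84.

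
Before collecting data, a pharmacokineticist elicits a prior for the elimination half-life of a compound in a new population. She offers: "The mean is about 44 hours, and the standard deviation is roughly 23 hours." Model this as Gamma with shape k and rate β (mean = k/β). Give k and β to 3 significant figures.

k ≈ 3.66, β ≈ 0.0832

For Gamma(k, rate β): mean = k/β, variance = k/β², so CV = 1/√k.
CV = SD/mean = 23/44 = 0.5227, hence k = 1/CV² = 3.66.
Then β = k/mean = 3.66/44 = 0.0832.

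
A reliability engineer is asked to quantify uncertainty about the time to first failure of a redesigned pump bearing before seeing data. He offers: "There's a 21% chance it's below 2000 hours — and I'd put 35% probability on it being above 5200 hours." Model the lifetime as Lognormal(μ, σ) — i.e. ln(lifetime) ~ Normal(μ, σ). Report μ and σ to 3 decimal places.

If T ~ Lognormal(μ,σ) then ln T ~ Normal(μ,σ), so the p-quantile of ln T is μ + z_p·σ.
ln(2000) = 7.601 and ln(5200) = 8.556; z_{0.21} = -0.8064, z_{0.65} = 0.3853.
σ = (8.556 − 7.601)/(0.3853 − (-0.8064)) = 0.802.
μ = 7.601 − (-0.8064)·0.802 = 8.247.

μ ≈ 8.247, σ ≈ 0.802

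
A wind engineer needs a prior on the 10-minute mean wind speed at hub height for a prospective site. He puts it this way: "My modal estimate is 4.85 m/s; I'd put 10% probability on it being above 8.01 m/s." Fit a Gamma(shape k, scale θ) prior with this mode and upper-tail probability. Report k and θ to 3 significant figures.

k ≈ 8.5, θ ≈ 0.647

Gamma(k,θ) with k>1 has mode (k−1)θ, so θ = 4.85/(k−1).
Need P(X < 8.01) = 0.9 with θ tied to k this way. Start at k = 2, θ = 4.85: P(X<8.01) ≈ 0.492.
Too low — raise k to concentrate. Iterating converges to k ≈ 8.5.
Then θ = 4.85/(8.5−1) ≈ 0.647.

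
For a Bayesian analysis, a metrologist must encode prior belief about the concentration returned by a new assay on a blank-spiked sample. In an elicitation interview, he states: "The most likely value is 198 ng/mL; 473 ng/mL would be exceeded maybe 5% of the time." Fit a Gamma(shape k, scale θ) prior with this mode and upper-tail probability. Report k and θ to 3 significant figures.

k ≈ 4.6, θ ≈ 55

Gamma(k,θ) with k>1 has mode (k−1)θ, so θ = 198/(k−1).
Need P(X < 473) = 0.95 with θ tied to k this way. Start at k = 2, θ = 198: P(X<473) ≈ 0.689.
Too low — raise k to concentrate. Iterating converges to k ≈ 4.6.
Then θ = 198/(4.6−1) ≈ 55.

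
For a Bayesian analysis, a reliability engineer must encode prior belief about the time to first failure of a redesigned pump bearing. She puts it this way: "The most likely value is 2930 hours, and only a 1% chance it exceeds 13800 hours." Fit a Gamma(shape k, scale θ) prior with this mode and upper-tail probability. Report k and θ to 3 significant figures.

Gamma(k,θ) with k>1 has mode (k−1)θ, so θ = 2930/(k−1).
Need P(X < 13800) = 0.99 with θ tied to k this way. Start at k = 2, θ = 2930: P(X<13800) ≈ 0.949.
Too low — raise k to concentrate. Iterating converges to k ≈ 2.66.
Then θ = 2930/(2.66−1) ≈ 1760.

k ≈ 2.66, θ ≈ 1760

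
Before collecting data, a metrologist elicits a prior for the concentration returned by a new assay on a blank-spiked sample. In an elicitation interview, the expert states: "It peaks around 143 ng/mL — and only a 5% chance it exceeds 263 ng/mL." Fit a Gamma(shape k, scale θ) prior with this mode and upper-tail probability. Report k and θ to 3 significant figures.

Gamma(k,θ) with k>1 has mode (k−1)θ, so θ = 143/(k−1).
Need P(X < 263) = 0.95 with θ tied to k this way. Start at k = 2, θ = 143: P(X<263) ≈ 0.549.
Too low — raise k to concentrate. Iterating converges to k ≈ 8.5.
Then θ = 143/(8.5−1) ≈ 19.1.

k ≈ 8.5, θ ≈ 19.1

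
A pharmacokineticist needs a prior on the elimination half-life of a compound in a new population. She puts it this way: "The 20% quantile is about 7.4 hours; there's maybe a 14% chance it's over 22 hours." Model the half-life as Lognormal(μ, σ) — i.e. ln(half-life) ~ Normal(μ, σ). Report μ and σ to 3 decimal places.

If T ~ Lognormal(μ,σ) then ln T ~ Normal(μ,σ), so the p-quantile of ln T is μ + z_p·σ.
ln(7.4) = 2.001 and ln(22) = 3.091; z_{0.2} = -0.8416, z_{0.86} = 1.08.
σ = (3.091 − 2.001)/(1.08 − (-0.8416)) = 0.567.
μ = 2.001 − (-0.8416)·0.567 = 2.479.

μ ≈ 2.479, σ ≈ 0.567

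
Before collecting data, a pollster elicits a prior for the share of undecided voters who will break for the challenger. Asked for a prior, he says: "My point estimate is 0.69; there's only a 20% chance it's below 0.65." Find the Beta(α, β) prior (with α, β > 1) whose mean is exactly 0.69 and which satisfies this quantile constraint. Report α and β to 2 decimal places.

α ≈ 64.01, β ≈ 28.76

With mean 0.69 fixed, write α = 0.69s, β = 0.31s where s = α+β.
Need P(θ < 0.65) = 0.2 under Beta(0.69s, 0.31s). Normal approximation: (q−m)/√(m(1−m)/s) ≈ z_{0.2} = -0.842, so s ≈ 0.69·0.31·(-0.842)²/(0.65−0.69)² = 94.7.
At s = 94.7: P(θ<0.65) ≈ 0.198. Adjusting to match 0.2 gives s ≈ 92.77.
So α = 0.69·92.77 ≈ 64.01, β = 0.31·92.77 ≈ 28.76.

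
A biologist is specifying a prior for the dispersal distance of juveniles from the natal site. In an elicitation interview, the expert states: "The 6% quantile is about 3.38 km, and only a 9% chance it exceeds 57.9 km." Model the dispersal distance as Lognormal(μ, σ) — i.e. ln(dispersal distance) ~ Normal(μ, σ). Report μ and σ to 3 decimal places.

μ ≈ 2.743, σ ≈ 0.981

If T ~ Lognormal(μ,σ) then ln T ~ Normal(μ,σ), so the p-quantile of ln T is μ + z_p·σ.
ln(3.38) = 1.218 and ln(57.9) = 4.059; z_{0.06} = -1.555, z_{0.91} = 1.341.
σ = (4.059 − 1.218)/(1.341 − (-1.555)) = 0.981.
μ = 1.218 − (-1.555)·0.981 = 2.743.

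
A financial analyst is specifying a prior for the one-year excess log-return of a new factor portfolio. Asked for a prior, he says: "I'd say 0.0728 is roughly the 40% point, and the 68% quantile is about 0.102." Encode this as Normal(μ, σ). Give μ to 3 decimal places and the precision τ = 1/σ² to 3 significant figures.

The p-quantile of Normal(μ,σ) is μ + z_p·σ, with z_{0.4} = -0.2533 and z_{0.68} = 0.4677.
Eliminate σ: μ = (z₂·x₁ − z₁·x₂)/(z₂ − z₁) = (0.4677·0.0728 − (-0.2533)·0.102)/0.721 = 0.083.
Then σ = (x₂ − x₁)/(z₂ − z₁) = (0.102 − 0.0728)/0.721 = 0.040.
Precision τ = 1/σ² = 1/0.0405² = 610.

μ = 0.083, τ = 610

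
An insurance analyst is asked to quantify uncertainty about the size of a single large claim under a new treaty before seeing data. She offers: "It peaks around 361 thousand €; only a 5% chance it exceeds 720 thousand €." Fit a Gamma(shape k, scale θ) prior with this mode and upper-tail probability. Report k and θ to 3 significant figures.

Gamma(k,θ) with k>1 has mode (k−1)θ, so θ = 361/(k−1).
Need P(X < 720) = 0.95 with θ tied to k this way. Start at k = 2, θ = 361: P(X<720) ≈ 0.592.
Too low — raise k to concentrate. Iterating converges to k ≈ 6.82.
Then θ = 361/(6.82−1) ≈ 62.1.

k ≈ 6.82, θ ≈ 62.1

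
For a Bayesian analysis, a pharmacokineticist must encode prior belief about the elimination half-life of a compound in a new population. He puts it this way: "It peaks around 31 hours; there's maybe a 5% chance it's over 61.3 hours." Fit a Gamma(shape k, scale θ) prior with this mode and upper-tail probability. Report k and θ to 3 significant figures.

k ≈ 6.97, θ ≈ 5.2

Gamma(k,θ) with k>1 has mode (k−1)θ, so θ = 31/(k−1).
Need P(X < 61.3) = 0.95 with θ tied to k this way. Start at k = 2, θ = 31: P(X<61.3) ≈ 0.588.
Too low — raise k to concentrate. Iterating converges to k ≈ 6.97.
Then θ = 31/(6.97−1) ≈ 5.2.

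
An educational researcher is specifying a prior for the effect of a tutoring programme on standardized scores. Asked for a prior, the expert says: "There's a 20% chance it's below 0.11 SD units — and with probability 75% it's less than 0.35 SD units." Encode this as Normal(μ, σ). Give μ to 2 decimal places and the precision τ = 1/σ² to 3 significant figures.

μ = 0.24, τ = 39.9

For Normal(μ,σ), the p-quantile is μ + z_p·σ. Here z_{0.2} = -0.8416, z_{0.75} = 0.6745.
So 0.11 = μ − 0.8416σ and 0.35 = μ + 0.6745σ.
Subtracting: σ = (0.35 − 0.11)/(0.6745 − (-0.8416)) = 0.16.
Then μ = 0.11 − (-0.8416)·0.16 = 0.24.
Precision τ = 1/σ² = 1/0.1583² = 39.9.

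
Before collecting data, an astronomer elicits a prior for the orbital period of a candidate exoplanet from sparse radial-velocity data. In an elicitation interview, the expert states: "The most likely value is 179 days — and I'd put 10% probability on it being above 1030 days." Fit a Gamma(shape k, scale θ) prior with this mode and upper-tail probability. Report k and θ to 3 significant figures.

Gamma(k,θ) with k>1 has mode (k−1)θ, so θ = 179/(k−1).
Need P(X < 1030) = 0.9 with θ tied to k this way. Start at k = 2, θ = 179: P(X<1030) ≈ 0.979.
Too high — lower k to spread out. Iterating converges to k ≈ 1.56.
Then θ = 179/(1.56−1) ≈ 320.

k ≈ 1.56, θ ≈ 320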